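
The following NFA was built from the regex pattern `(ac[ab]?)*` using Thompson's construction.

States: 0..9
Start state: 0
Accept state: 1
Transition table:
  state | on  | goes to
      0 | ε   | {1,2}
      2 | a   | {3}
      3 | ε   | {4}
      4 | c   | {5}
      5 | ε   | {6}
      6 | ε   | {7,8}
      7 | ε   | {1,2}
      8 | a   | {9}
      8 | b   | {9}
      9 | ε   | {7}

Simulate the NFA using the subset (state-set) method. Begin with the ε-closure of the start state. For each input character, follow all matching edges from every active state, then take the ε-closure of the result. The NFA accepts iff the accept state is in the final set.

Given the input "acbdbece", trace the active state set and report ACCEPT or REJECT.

S₀ = ε-closure({0}) = {0,1,2}
'a' @ 1: {3,4}
'c' @ 2: {1,2,5,6,7,8}  ✓accept
'b' @ 3: {1,2,7,9}  ✓accept
'd' @ 4: {}  — dead — no transitions
rest 'bece' ignored (set empty)
end set {} — state 1 not in

Answer: REJECT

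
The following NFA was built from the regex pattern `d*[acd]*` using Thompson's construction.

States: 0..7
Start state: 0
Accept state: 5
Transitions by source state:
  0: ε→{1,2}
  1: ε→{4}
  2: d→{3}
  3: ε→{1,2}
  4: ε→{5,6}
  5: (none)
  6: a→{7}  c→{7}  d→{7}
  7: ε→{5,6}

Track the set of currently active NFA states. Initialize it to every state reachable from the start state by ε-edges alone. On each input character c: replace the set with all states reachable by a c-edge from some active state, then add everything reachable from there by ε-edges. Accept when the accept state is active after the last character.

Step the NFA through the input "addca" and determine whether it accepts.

initial (ε-close {0}): {0,1,2,4,5,6}
'a' @ 1: {5,6,7}  (accept∈set)
'd' @ 2: {5,6,7}  (accept∈set)
'd' @ 3: {5,6,7}  (accept∈set)
'c' @ 4: {5,6,7}  (accept∈set)
'a' @ 5: {5,6,7}  (accept∈set)
after full input: {5,6,7}  (accept=5 in)

Answer: ACCEPT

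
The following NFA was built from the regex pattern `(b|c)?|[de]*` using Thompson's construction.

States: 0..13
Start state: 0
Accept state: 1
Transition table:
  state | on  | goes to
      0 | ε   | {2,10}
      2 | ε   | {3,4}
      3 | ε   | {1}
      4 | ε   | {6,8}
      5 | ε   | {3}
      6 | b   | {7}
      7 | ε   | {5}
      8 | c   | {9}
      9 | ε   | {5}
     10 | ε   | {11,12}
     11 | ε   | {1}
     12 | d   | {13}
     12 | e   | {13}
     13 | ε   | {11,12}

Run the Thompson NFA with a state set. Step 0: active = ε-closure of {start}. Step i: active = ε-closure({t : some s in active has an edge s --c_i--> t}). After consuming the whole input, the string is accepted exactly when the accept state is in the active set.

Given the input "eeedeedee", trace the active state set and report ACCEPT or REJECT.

Answer: ACCEPT

Derivation:
start: ε-closure({0}) = {0,1,2,3,4,6,8,10,11,12}
'e' @ 1: {1,11,12,13}  [accepting]
'e' @ 2: {1,11,12,13}  [accepting]
'e' @ 3: {1,11,12,13}  [accepting]
'd' @ 4: {1,11,12,13}  [accepting]
'e' @ 5: {1,11,12,13}  [accepting]
'e' @ 6: {1,11,12,13}  [accepting]
'd' @ 7: {1,11,12,13}  [accepting]
'e' @ 8: {1,11,12,13}  [accepting]
'e' @ 9: {1,11,12,13}  [accepting]
end set {1,11,12,13} — state 1 in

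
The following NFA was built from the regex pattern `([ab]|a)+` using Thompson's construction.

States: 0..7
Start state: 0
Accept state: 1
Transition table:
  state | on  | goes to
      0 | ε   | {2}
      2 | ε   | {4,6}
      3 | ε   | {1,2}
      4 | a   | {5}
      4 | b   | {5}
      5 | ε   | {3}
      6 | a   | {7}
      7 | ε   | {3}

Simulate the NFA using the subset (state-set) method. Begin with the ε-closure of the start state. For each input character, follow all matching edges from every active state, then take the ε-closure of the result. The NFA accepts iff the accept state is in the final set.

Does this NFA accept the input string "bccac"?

S₀ = ε-closure({0}) = {0,2,4,6}
'b' @ 1: {1,2,3,4,5,6}  ✓accept
'c' @ 2: {}  — state set empty
rest 'cac' ignored (set empty)
end set {} — state 1 not in

Answer: REJECT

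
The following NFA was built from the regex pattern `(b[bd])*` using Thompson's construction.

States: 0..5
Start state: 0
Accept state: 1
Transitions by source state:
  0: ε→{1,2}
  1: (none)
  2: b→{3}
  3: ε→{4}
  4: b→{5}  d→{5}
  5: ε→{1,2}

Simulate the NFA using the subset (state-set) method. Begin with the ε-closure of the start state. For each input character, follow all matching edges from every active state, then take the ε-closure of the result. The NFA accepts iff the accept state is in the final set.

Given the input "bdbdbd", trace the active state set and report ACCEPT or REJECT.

S₀ = ε-closure({0}) = {0,1,2}
'b' @ 1: {3,4}
'd' @ 2: {1,2,5}  (accept∈set)
'b' @ 3: {3,4}
'd' @ 4: {1,2,5}  (accept∈set)
'b' @ 5: {3,4}
'd' @ 6: {1,2,5}  (accept∈set)
final: {1,2,5}; accept 1 in set

Answer: ACCEPT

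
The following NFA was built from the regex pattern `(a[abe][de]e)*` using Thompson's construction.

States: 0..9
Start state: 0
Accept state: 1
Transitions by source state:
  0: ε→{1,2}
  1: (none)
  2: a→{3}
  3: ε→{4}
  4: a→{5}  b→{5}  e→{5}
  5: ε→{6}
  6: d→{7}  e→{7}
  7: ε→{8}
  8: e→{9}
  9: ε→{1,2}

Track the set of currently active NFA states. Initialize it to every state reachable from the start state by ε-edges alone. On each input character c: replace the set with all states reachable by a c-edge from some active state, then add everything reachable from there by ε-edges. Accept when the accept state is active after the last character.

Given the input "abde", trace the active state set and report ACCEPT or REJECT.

initial (ε-close {0}): {0,1,2}
'a' @ 1: {3,4}
'b' @ 2: {5,6}
'd' @ 3: {7,8}
'e' @ 4: {1,2,9}  (accept∈set)
after full input: {1,2,9}  (accept=1 in)

Answer: ACCEPT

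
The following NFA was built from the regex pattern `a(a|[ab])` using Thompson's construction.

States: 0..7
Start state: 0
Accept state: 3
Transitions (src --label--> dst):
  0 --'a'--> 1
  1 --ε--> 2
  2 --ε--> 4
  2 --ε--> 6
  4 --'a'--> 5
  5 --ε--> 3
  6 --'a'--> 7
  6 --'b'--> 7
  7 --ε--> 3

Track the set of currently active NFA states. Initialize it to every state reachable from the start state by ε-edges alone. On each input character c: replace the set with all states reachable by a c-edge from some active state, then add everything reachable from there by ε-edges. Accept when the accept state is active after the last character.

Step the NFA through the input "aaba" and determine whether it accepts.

start: ε-closure({0}) = {0}
'a' @ 1: {1,2,4,6}
'a' @ 2: {3,5,7}  [accepting]
'b' @ 3: {}  — state set empty
rest 'a' ignored (set empty)
final: {}; accept 3 not in set

Answer: REJECT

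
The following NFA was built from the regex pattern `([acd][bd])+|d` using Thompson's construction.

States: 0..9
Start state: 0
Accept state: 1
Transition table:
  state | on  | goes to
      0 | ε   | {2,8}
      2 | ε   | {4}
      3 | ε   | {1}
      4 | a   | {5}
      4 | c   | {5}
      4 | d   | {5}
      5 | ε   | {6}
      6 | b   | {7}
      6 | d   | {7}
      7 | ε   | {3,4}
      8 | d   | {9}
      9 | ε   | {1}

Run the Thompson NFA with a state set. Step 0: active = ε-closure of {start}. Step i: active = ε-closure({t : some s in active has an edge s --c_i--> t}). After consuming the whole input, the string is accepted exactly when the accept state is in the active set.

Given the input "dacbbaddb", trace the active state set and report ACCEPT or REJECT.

Answer: REJECT

Trace:
S₀ = ε-closure({0}) = {0,2,4,8}
'd' @ 1: {1,5,6,9}  [accepting]
'a' @ 2: {}  — state set empty
rest 'cbbaddb' ignored (set empty)
final: {}; accept 1 not in set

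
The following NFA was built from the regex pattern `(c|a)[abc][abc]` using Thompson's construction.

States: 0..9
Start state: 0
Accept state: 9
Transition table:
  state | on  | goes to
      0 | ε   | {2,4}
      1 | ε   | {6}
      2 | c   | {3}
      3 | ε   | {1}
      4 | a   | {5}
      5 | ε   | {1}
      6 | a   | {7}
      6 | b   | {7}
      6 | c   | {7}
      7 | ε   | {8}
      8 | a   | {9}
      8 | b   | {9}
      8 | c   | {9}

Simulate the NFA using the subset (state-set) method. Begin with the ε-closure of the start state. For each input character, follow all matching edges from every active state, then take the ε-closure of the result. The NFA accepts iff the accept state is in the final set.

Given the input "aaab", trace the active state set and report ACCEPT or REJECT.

start: ε-closure({0}) = {0,2,4}
'a' @ 1: {1,5,6}
'a' @ 2: {7,8}
'a' @ 3: {9}  ✓accept
'b' @ 4: {}  — dead — no transitions
after full input: {}  (accept=9 not in)

Answer: REJECT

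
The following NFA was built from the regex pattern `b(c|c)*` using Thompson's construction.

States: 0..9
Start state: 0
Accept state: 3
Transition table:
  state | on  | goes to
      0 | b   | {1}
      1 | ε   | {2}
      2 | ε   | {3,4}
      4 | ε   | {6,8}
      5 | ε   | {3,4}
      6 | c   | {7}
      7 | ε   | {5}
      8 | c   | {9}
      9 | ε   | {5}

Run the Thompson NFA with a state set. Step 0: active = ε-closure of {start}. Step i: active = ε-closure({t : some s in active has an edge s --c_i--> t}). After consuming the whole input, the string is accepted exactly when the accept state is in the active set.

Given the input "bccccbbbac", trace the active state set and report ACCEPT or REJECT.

start: ε-closure({0}) = {0}
'b' @ 1: {1,2,3,4,6,8}  (accept∈set)
'c' @ 2: {3,4,5,6,7,8,9}  (accept∈set)
'c' @ 3: {3,4,5,6,7,8,9}  (accept∈set)
'c' @ 4: {3,4,5,6,7,8,9}  (accept∈set)
'c' @ 5: {3,4,5,6,7,8,9}  (accept∈set)
'b' @ 6: {}  — state set empty
rest 'bbac' ignored (set empty)
end set {} — state 3 not in

Answer: REJECT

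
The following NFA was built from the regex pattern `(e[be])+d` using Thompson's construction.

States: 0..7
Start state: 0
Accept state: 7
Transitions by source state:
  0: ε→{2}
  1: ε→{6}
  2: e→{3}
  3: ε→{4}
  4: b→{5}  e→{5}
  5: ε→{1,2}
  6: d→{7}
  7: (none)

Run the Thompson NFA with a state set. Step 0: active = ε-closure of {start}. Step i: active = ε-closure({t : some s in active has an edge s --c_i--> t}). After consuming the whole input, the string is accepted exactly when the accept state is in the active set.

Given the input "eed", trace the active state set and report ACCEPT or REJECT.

Answer: ACCEPT

Trace:
S₀ = ε-closure({0}) = {0,2}
'e' @ 1: {3,4}
'e' @ 2: {1,2,5,6}
'd' @ 3: {7}  ✓accept
end set {7} — state 7 in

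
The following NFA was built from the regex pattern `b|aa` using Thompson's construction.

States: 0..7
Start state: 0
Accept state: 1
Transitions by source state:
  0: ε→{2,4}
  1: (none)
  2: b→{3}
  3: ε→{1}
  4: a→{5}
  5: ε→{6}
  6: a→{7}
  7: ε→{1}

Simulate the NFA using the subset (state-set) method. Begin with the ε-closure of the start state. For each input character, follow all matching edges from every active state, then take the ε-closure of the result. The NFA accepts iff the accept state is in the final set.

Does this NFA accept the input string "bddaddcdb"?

initial (ε-close {0}): {0,2,4}
'b' @ 1: {1,3}  ✓accept
'd' @ 2: {}  — dead — no transitions
rest 'daddcdb' ignored (set empty)
end set {} — state 1 not in

Answer: REJECT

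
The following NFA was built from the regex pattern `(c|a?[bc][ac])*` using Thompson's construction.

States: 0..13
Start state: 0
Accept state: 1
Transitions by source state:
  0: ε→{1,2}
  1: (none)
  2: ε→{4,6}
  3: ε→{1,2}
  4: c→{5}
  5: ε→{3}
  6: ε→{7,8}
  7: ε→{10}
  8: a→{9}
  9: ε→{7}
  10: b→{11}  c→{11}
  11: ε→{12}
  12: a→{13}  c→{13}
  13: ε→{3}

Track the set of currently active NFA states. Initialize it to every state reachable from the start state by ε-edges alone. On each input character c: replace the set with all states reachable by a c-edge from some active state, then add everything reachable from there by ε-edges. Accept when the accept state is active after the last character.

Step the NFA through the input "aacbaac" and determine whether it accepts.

Answer: REJECT

Derivation:
S₀ = ε-closure({0}) = {0,1,2,4,6,7,8,10}
'a' @ 1: {7,9,10}
'a' @ 2: {}  — dead — no transitions
rest 'cbaac' ignored (set empty)
end set {} — state 1 not in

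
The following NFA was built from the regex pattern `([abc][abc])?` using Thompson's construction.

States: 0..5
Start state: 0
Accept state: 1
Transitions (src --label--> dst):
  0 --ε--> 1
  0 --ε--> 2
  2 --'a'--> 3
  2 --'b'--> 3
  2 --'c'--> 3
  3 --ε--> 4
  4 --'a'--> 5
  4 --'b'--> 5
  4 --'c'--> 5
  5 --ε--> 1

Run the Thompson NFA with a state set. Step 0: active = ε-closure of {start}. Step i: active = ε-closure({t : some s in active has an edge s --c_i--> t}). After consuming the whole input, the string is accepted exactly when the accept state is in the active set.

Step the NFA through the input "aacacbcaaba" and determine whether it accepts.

initial (ε-close {0}): {0,1,2}
'a' @ 1: {3,4}
'a' @ 2: {1,5}  (accept∈set)
'c' @ 3: {}  — dead — no transitions
rest 'acbcaaba' ignored (set empty)
after full input: {}  (accept=1 not in)

Answer: REJECT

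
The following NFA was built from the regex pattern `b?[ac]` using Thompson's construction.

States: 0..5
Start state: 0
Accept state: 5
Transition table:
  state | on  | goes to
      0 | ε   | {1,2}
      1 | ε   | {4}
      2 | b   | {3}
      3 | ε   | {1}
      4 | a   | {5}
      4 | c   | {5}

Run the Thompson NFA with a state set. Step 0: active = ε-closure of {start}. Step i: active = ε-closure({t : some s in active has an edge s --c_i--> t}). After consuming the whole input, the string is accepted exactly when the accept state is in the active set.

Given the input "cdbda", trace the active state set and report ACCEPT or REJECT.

initial (ε-close {0}): {0,1,2,4}
'c' @ 1: {5}  (accept∈set)
'd' @ 2: {}  — state set empty
rest 'bda' ignored (set empty)
after full input: {}  (accept=5 not in)

Answer: REJECT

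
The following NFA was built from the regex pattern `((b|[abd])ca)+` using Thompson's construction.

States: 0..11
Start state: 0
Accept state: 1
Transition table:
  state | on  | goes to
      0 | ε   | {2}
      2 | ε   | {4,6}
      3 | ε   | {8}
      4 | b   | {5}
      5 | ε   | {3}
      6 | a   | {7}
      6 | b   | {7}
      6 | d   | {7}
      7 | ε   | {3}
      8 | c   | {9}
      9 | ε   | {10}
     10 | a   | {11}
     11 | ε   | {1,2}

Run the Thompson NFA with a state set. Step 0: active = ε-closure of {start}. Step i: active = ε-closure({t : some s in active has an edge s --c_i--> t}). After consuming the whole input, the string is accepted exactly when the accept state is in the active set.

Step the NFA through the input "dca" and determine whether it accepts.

initial (ε-close {0}): {0,2,4,6}
'd' @ 1: {3,7,8}
'c' @ 2: {9,10}
'a' @ 3: {1,2,4,6,11}  (accept∈set)
after full input: {1,2,4,6,11}  (accept=1 in)

Answer: ACCEPT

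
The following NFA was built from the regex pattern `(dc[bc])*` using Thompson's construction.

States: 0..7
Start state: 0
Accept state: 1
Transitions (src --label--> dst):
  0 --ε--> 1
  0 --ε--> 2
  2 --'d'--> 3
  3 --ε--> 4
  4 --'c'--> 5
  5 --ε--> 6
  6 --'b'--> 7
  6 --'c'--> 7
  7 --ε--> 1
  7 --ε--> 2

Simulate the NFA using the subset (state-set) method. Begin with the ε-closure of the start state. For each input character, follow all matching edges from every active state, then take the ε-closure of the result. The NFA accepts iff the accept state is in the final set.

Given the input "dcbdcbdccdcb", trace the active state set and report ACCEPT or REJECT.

start: ε-closure({0}) = {0,1,2}
'd' @ 1: {3,4}
'c' @ 2: {5,6}
'b' @ 3: {1,2,7}  ✓accept
'd' @ 4: {3,4}
'c' @ 5: {5,6}
'b' @ 6: {1,2,7}  ✓accept
'd' @ 7: {3,4}
'c' @ 8: {5,6}
'c' @ 9: {1,2,7}  ✓accept
'd' @ 10: {3,4}
'c' @ 11: {5,6}
'b' @ 12: {1,2,7}  ✓accept
end set {1,2,7} — state 1 in

Answer: ACCEPT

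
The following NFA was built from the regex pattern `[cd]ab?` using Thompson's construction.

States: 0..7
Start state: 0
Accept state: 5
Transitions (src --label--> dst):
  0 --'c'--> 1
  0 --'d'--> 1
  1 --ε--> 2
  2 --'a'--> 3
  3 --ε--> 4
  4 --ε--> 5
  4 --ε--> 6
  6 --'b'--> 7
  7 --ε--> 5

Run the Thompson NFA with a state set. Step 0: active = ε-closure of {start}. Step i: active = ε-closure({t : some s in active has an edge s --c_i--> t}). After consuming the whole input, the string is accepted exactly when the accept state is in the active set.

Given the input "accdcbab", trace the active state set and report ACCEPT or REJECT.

start: ε-closure({0}) = {0}
'a' @ 1: {}  — dead — no transitions
rest 'ccdcbab' ignored (set empty)
end set {} — state 5 not in

Answer: REJECT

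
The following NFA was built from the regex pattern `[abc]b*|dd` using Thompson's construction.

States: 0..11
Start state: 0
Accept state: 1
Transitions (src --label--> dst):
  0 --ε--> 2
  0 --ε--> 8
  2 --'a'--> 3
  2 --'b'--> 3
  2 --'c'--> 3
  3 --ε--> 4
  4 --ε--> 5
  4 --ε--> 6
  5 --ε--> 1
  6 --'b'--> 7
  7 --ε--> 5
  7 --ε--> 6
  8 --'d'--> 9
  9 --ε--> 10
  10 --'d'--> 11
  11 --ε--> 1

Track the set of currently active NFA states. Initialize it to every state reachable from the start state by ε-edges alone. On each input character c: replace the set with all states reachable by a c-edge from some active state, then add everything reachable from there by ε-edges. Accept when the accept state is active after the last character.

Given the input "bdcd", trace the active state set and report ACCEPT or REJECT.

Answer: REJECT

Trace:
initial (ε-close {0}): {0,2,8}
'b' @ 1: {1,3,4,5,6}  (accept∈set)
'd' @ 2: {}  — no active states
rest 'cd' ignored (set empty)
final: {}; accept 1 not in set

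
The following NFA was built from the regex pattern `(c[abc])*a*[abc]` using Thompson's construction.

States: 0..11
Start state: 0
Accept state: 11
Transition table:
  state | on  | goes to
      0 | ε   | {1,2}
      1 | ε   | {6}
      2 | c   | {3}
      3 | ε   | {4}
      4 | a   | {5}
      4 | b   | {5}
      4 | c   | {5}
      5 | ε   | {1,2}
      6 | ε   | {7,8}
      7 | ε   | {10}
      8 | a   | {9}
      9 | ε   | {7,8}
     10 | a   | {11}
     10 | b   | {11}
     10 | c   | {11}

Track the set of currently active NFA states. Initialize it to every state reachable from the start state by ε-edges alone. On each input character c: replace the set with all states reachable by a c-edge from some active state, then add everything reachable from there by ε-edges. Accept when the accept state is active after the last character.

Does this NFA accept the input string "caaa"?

Answer: ACCEPT

Steps:
S₀ = ε-closure({0}) = {0,1,2,6,7,8,10}
'c' @ 1: {3,4,11}  [accepting]
'a' @ 2: {1,2,5,6,7,8,10}
'a' @ 3: {7,8,9,10,11}  [accepting]
'a' @ 4: {7,8,9,10,11}  [accepting]
final: {7,8,9,10,11}; accept 11 in set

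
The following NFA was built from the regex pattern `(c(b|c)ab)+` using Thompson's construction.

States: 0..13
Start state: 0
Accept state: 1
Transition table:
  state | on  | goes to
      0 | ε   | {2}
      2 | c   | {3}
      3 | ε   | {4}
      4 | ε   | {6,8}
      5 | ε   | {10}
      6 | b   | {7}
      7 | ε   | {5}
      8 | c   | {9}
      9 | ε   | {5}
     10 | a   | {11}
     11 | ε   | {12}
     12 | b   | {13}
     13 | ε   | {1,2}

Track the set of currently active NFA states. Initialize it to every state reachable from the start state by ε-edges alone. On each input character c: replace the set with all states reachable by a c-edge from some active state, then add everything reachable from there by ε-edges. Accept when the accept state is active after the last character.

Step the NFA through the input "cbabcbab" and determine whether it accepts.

Answer: ACCEPT

Steps:
start: ε-closure({0}) = {0,2}
'c' @ 1: {3,4,6,8}
'b' @ 2: {5,7,10}
'a' @ 3: {11,12}
'b' @ 4: {1,2,13}  (accept∈set)
'c' @ 5: {3,4,6,8}
'b' @ 6: {5,7,10}
'a' @ 7: {11,12}
'b' @ 8: {1,2,13}  (accept∈set)
end set {1,2,13} — state 1 in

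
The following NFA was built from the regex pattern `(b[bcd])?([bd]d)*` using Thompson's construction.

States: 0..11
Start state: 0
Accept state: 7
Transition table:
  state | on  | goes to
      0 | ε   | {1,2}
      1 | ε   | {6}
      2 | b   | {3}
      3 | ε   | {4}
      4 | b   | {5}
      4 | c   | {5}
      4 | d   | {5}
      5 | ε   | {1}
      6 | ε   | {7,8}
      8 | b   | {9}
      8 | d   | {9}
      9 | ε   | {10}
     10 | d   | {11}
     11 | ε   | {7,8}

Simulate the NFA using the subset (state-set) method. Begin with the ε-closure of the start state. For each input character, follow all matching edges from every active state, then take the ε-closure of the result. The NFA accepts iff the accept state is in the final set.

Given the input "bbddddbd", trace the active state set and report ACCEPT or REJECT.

initial (ε-close {0}): {0,1,2,6,7,8}
'b' @ 1: {3,4,9,10}
'b' @ 2: {1,5,6,7,8}  ✓accept
'd' @ 3: {9,10}
'd' @ 4: {7,8,11}  ✓accept
'd' @ 5: {9,10}
'd' @ 6: {7,8,11}  ✓accept
'b' @ 7: {9,10}
'd' @ 8: {7,8,11}  ✓accept
final: {7,8,11}; accept 7 in set

Answer: ACCEPT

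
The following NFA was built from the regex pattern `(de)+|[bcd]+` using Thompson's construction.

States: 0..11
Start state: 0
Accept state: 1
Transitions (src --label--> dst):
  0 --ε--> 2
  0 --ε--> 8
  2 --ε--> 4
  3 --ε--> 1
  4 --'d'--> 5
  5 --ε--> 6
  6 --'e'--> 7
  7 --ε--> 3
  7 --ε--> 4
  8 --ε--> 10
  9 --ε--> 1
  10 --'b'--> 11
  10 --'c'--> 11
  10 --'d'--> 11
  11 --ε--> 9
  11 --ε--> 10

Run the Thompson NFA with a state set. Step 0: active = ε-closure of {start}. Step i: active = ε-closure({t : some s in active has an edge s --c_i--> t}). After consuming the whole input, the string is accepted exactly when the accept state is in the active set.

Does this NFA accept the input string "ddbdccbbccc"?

Answer: ACCEPT

Derivation:
initial (ε-close {0}): {0,2,4,8,10}
'd' @ 1: {1,5,6,9,10,11}  ✓accept
'd' @ 2: {1,9,10,11}  ✓accept
'b' @ 3: {1,9,10,11}  ✓accept
'd' @ 4: {1,9,10,11}  ✓accept
'c' @ 5: {1,9,10,11}  ✓accept
'c' @ 6: {1,9,10,11}  ✓accept
'b' @ 7: {1,9,10,11}  ✓accept
'b' @ 8: {1,9,10,11}  ✓accept
'c' @ 9: {1,9,10,11}  ✓accept
'c' @ 10: {1,9,10,11}  ✓accept
'c' @ 11: {1,9,10,11}  ✓accept
end set {1,9,10,11} — state 1 in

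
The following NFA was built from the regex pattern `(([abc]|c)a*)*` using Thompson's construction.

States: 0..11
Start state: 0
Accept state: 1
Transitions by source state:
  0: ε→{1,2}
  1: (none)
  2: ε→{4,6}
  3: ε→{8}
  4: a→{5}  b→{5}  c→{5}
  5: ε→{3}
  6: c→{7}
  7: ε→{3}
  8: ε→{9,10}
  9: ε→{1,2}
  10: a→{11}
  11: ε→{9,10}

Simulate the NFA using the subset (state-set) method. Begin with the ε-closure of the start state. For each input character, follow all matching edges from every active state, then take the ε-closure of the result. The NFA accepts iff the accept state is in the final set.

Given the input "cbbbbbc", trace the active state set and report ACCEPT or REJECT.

start: ε-closure({0}) = {0,1,2,4,6}
'c' @ 1: {1,2,3,4,5,6,7,8,9,10}  ✓accept
'b' @ 2: {1,2,3,4,5,6,8,9,10}  ✓accept
'b' @ 3: {1,2,3,4,5,6,8,9,10}  ✓accept
'b' @ 4: {1,2,3,4,5,6,8,9,10}  ✓accept
'b' @ 5: {1,2,3,4,5,6,8,9,10}  ✓accept
'b' @ 6: {1,2,3,4,5,6,8,9,10}  ✓accept
'c' @ 7: {1,2,3,4,5,6,7,8,9,10}  ✓accept
after full input: {1,2,3,4,5,6,7,8,9,10}  (accept=1 in)

Answer: ACCEPT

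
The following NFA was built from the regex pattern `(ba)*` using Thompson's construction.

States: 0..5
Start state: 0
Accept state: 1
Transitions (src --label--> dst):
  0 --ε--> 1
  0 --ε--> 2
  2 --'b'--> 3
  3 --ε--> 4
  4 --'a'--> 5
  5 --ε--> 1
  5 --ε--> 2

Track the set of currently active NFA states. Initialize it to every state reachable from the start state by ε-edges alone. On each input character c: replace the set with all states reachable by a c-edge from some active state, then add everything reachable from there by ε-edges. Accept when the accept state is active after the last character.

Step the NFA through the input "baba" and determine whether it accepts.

initial (ε-close {0}): {0,1,2}
'b' @ 1: {3,4}
'a' @ 2: {1,2,5}  ✓accept
'b' @ 3: {3,4}
'a' @ 4: {1,2,5}  ✓accept
final: {1,2,5}; accept 1 in set

Answer: ACCEPT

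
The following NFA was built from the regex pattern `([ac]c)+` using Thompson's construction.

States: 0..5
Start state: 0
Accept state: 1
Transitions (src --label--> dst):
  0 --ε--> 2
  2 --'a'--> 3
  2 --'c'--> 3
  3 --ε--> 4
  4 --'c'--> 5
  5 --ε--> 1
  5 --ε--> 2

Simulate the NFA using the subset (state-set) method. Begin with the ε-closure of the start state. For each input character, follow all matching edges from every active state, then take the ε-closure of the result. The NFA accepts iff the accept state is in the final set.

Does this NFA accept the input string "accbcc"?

Answer: REJECT

Steps:
start: ε-closure({0}) = {0,2}
'a' @ 1: {3,4}
'c' @ 2: {1,2,5}  ✓accept
'c' @ 3: {3,4}
'b' @ 4: {}  — no active states
rest 'cc' ignored (set empty)
after full input: {}  (accept=1 not in)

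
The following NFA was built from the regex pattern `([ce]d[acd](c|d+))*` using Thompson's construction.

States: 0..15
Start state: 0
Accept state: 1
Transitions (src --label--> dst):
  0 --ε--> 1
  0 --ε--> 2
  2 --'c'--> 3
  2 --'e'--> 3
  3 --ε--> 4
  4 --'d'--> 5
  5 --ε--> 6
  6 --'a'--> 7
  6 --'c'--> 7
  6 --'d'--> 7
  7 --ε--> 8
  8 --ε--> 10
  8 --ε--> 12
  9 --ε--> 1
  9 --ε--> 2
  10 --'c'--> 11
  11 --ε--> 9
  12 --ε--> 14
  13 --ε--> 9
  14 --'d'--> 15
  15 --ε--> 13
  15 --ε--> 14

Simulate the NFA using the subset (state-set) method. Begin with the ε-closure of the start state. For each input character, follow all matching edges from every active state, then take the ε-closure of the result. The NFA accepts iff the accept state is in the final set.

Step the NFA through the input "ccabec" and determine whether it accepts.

initial (ε-close {0}): {0,1,2}
'c' @ 1: {3,4}
'c' @ 2: {}  — dead — no transitions
rest 'abec' ignored (set empty)
end set {} — state 1 not in

Answer: REJECT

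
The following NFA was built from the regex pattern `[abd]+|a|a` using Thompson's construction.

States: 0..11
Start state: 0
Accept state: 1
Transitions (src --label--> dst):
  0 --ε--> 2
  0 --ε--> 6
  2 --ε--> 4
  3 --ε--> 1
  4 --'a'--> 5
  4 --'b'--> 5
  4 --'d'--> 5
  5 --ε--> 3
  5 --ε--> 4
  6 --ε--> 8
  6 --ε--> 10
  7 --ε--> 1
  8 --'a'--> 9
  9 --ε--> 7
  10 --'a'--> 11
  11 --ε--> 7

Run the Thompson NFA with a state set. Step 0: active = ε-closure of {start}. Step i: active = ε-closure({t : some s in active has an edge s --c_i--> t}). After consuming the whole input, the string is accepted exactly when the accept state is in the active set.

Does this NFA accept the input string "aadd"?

Answer: ACCEPT

Derivation:
initial (ε-close {0}): {0,2,4,6,8,10}
'a' @ 1: {1,3,4,5,7,9,11}  [accepting]
'a' @ 2: {1,3,4,5}  [accepting]
'd' @ 3: {1,3,4,5}  [accepting]
'd' @ 4: {1,3,4,5}  [accepting]
end set {1,3,4,5} — state 1 in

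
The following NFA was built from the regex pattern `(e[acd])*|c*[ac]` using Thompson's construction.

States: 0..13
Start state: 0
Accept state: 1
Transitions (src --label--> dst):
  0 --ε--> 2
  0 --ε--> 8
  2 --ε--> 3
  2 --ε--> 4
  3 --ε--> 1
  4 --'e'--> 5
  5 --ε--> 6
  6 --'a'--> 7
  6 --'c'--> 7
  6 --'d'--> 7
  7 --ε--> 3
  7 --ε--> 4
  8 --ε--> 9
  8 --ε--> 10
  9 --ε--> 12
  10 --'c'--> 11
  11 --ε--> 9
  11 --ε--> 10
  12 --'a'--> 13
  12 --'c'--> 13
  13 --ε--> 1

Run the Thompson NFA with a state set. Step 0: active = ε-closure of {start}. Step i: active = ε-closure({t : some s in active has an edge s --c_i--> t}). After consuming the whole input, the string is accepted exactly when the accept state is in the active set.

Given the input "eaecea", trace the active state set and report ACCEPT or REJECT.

Answer: ACCEPT

Trace:
initial (ε-close {0}): {0,1,2,3,4,8,9,10,12}
'e' @ 1: {5,6}
'a' @ 2: {1,3,4,7}  (accept∈set)
'e' @ 3: {5,6}
'c' @ 4: {1,3,4,7}  (accept∈set)
'e' @ 5: {5,6}
'a' @ 6: {1,3,4,7}  (accept∈set)
final: {1,3,4,7}; accept 1 in set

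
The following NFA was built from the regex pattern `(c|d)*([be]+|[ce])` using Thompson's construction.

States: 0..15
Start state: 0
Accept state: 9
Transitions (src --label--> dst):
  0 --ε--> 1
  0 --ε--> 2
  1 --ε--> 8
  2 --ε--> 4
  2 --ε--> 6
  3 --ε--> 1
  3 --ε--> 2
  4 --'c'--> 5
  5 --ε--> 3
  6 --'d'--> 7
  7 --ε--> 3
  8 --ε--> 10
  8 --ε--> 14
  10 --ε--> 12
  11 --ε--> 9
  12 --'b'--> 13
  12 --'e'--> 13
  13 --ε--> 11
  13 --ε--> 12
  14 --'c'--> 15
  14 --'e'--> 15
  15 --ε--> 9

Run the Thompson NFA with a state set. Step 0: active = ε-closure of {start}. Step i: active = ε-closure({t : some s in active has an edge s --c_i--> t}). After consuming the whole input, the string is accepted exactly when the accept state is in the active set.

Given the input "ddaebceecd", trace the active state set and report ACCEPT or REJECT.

start: ε-closure({0}) = {0,1,2,4,6,8,10,12,14}
'd' @ 1: {1,2,3,4,6,7,8,10,12,14}
'd' @ 2: {1,2,3,4,6,7,8,10,12,14}
'a' @ 3: {}  — state set empty
rest 'ebceecd' ignored (set empty)
after full input: {}  (accept=9 not in)

Answer: REJECT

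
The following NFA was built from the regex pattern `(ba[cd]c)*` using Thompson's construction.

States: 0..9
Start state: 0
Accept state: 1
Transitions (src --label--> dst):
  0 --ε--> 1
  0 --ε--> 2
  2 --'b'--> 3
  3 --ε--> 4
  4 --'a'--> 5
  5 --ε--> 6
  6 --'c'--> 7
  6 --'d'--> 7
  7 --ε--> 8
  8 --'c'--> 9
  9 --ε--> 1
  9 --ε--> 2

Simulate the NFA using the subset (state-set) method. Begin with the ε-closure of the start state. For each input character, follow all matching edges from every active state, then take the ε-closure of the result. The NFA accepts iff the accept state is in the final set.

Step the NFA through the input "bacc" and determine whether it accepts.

Answer: ACCEPT

Derivation:
S₀ = ε-closure({0}) = {0,1,2}
'b' @ 1: {3,4}
'a' @ 2: {5,6}
'c' @ 3: {7,8}
'c' @ 4: {1,2,9}  ✓accept
end set {1,2,9} — state 1 in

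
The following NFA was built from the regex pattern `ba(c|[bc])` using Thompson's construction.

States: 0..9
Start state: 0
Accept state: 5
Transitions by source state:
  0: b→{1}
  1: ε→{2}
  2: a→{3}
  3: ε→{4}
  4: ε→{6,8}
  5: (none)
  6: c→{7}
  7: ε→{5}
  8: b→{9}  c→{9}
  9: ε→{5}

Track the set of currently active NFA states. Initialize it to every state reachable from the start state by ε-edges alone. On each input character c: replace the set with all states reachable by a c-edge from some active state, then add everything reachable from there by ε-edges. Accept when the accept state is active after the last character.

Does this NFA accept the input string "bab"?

S₀ = ε-closure({0}) = {0}
'b' @ 1: {1,2}
'a' @ 2: {3,4,6,8}
'b' @ 3: {5,9}  [accepting]
final: {5,9}; accept 5 in set

Answer: ACCEPT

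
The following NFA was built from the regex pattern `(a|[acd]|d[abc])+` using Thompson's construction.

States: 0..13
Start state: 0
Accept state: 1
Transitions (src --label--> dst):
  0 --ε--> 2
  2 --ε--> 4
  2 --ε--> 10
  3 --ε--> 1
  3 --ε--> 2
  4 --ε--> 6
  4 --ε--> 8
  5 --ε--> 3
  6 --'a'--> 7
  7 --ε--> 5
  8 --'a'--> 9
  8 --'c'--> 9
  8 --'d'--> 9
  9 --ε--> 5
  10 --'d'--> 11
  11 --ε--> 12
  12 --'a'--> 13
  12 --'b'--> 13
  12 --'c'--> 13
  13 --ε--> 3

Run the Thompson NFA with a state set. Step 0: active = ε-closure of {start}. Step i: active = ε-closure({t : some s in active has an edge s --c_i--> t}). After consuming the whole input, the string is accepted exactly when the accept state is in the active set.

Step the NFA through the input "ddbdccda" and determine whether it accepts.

Answer: ACCEPT

Steps:
initial (ε-close {0}): {0,2,4,6,8,10}
'd' @ 1: {1,2,3,4,5,6,8,9,10,11,12}  ✓accept
'd' @ 2: {1,2,3,4,5,6,8,9,10,11,12}  ✓accept
'b' @ 3: {1,2,3,4,6,8,10,13}  ✓accept
'd' @ 4: {1,2,3,4,5,6,8,9,10,11,12}  ✓accept
'c' @ 5: {1,2,3,4,5,6,8,9,10,13}  ✓accept
'c' @ 6: {1,2,3,4,5,6,8,9,10}  ✓accept
'd' @ 7: {1,2,3,4,5,6,8,9,10,11,12}  ✓accept
'a' @ 8: {1,2,3,4,5,6,7,8,9,10,13}  ✓accept
final: {1,2,3,4,5,6,7,8,9,10,13}; accept 1 in set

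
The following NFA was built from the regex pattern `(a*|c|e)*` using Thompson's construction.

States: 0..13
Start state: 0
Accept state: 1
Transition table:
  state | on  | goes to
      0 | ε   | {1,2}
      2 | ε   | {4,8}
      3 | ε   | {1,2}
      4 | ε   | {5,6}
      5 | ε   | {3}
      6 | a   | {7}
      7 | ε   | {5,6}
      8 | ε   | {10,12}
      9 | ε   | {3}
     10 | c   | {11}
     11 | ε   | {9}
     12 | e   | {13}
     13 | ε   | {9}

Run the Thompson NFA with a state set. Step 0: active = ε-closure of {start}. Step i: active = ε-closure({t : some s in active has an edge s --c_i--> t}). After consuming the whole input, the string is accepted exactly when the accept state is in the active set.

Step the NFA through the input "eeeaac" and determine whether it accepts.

Answer: ACCEPT

Derivation:
start: ε-closure({0}) = {0,1,2,3,4,5,6,8,10,12}
'e' @ 1: {1,2,3,4,5,6,8,9,10,12,13}  [accepting]
'e' @ 2: {1,2,3,4,5,6,8,9,10,12,13}  [accepting]
'e' @ 3: {1,2,3,4,5,6,8,9,10,12,13}  [accepting]
'a' @ 4: {1,2,3,4,5,6,7,8,10,12}  [accepting]
'a' @ 5: {1,2,3,4,5,6,7,8,10,12}  [accepting]
'c' @ 6: {1,2,3,4,5,6,8,9,10,11,12}  [accepting]
after full input: {1,2,3,4,5,6,8,9,10,11,12}  (accept=1 in)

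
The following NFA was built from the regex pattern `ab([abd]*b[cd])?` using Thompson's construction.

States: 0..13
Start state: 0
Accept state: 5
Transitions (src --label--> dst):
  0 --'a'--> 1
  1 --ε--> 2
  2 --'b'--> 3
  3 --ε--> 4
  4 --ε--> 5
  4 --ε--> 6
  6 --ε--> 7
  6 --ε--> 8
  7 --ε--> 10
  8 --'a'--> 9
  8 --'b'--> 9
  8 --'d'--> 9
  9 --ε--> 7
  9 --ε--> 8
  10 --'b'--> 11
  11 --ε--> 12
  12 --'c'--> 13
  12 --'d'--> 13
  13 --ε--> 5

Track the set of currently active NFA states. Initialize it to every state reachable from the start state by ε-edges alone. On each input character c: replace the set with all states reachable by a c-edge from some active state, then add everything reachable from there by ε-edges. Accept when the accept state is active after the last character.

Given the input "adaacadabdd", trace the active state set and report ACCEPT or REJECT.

S₀ = ε-closure({0}) = {0}
'a' @ 1: {1,2}
'd' @ 2: {}  — no active states
rest 'aacadabdd' ignored (set empty)
end set {} — state 5 not in

Answer: REJECT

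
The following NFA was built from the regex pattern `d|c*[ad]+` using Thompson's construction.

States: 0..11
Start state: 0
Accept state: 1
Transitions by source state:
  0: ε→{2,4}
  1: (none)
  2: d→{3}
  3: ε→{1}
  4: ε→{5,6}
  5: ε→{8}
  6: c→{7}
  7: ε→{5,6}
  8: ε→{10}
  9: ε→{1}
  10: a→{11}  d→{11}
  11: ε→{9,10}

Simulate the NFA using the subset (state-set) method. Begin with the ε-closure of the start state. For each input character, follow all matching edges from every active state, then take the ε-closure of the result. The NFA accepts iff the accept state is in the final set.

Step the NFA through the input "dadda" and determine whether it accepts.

initial (ε-close {0}): {0,2,4,5,6,8,10}
'd' @ 1: {1,3,9,10,11}  (accept∈set)
'a' @ 2: {1,9,10,11}  (accept∈set)
'd' @ 3: {1,9,10,11}  (accept∈set)
'd' @ 4: {1,9,10,11}  (accept∈set)
'a' @ 5: {1,9,10,11}  (accept∈set)
end set {1,9,10,11} — state 1 in

Answer: ACCEPT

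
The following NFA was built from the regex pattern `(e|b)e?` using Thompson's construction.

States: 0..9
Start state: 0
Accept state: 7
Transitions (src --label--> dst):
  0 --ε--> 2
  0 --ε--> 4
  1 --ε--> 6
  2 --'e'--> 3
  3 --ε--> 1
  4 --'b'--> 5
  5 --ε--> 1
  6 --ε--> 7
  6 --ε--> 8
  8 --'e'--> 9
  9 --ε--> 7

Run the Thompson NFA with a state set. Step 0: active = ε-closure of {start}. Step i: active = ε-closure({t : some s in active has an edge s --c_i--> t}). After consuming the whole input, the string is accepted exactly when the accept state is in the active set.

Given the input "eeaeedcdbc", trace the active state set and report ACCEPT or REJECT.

initial (ε-close {0}): {0,2,4}
'e' @ 1: {1,3,6,7,8}  [accepting]
'e' @ 2: {7,9}  [accepting]
'a' @ 3: {}  — state set empty
rest 'eedcdbc' ignored (set empty)
final: {}; accept 7 not in set

Answer: REJECT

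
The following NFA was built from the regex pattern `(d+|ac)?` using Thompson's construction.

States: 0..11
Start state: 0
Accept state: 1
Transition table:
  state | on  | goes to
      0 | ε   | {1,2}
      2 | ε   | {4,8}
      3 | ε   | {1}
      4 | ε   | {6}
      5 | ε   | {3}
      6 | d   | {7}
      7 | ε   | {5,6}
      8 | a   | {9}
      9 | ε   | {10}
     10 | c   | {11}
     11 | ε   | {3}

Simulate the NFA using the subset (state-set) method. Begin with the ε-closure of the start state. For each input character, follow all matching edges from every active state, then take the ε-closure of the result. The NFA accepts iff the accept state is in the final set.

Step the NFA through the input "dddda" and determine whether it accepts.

Answer: REJECT

Trace:
initial (ε-close {0}): {0,1,2,4,6,8}
'd' @ 1: {1,3,5,6,7}  (accept∈set)
'd' @ 2: {1,3,5,6,7}  (accept∈set)
'd' @ 3: {1,3,5,6,7}  (accept∈set)
'd' @ 4: {1,3,5,6,7}  (accept∈set)
'a' @ 5: {}  — no active states
end set {} — state 1 not in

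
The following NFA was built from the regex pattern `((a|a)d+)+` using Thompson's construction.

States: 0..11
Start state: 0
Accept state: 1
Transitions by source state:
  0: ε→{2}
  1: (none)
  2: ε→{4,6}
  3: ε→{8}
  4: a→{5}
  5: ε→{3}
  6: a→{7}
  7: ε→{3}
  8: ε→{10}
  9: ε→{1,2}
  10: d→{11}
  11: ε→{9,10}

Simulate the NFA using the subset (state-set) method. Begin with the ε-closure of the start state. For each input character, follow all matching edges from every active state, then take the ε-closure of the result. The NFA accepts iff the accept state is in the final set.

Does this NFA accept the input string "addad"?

start: ε-closure({0}) = {0,2,4,6}
'a' @ 1: {3,5,7,8,10}
'd' @ 2: {1,2,4,6,9,10,11}  [accepting]
'd' @ 3: {1,2,4,6,9,10,11}  [accepting]
'a' @ 4: {3,5,7,8,10}
'd' @ 5: {1,2,4,6,9,10,11}  [accepting]
end set {1,2,4,6,9,10,11} — state 1 in

Answer: ACCEPT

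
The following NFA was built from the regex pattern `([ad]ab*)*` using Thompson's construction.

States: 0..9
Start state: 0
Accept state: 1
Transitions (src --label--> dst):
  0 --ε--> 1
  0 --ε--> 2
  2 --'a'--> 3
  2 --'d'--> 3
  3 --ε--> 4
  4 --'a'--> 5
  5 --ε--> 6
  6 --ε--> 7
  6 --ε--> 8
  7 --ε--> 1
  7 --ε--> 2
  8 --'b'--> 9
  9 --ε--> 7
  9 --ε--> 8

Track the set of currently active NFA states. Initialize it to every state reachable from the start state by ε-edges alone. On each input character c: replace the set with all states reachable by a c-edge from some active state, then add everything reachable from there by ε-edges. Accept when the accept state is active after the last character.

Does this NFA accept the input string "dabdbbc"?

start: ε-closure({0}) = {0,1,2}
'd' @ 1: {3,4}
'a' @ 2: {1,2,5,6,7,8}  ✓accept
'b' @ 3: {1,2,7,8,9}  ✓accept
'd' @ 4: {3,4}
'b' @ 5: {}  — dead — no transitions
rest 'bc' ignored (set empty)
after full input: {}  (accept=1 not in)

Answer: REJECT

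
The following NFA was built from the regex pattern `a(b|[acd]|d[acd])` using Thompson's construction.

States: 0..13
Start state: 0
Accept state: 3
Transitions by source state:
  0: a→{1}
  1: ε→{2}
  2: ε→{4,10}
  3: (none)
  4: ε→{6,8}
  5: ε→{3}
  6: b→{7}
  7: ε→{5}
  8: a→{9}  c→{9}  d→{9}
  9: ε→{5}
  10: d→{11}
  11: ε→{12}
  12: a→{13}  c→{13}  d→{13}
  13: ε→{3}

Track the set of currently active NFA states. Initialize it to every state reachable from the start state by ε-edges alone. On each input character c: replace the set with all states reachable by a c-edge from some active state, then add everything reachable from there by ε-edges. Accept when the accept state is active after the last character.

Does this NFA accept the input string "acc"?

Answer: REJECT

Derivation:
start: ε-closure({0}) = {0}
'a' @ 1: {1,2,4,6,8,10}
'c' @ 2: {3,5,9}  [accepting]
'c' @ 3: {}  — dead — no transitions
end set {} — state 3 not in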